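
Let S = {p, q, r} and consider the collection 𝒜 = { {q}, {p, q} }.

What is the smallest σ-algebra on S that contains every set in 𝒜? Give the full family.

|σ(𝒜)| = 8.  σ(𝒜) = { {}, {p}, {q}, {r}, {p, q}, {p, r}, {q, r}, S }

Working:
Take S₀ = 𝒜 ∪ {∅, S} = { {}, {q}, {p, q}, S }.
Pass 1 adds 2:
  {r}  = {p, q}ᶜ
  {p, r}  = {q}ᶜ
  (now 6)
Pass 2 (1 new):
  {q, r}  = {r} ∪ {q}
  (now 7)
Pass 3. New:
  {p}  = {q, r}ᶜ
  (now 8)
Pass 4: already closed under ᶜ and ∪.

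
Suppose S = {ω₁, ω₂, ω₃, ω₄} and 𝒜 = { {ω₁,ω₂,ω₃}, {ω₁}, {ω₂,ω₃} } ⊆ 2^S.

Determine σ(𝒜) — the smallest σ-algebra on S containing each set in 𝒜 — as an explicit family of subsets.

σ(𝒜) (8 sets): { {}, {ω₁}, {ω₄}, {ω₁,ω₄}, {ω₂,ω₃}, {ω₁,ω₂,ω₃}, {ω₂,ω₃,ω₄}, S }

Check:
Seed the family with 𝒜 together with ∅ and S: { {}, {ω₁}, {ω₂,ω₃}, {ω₁,ω₂,ω₃}, S }.
Iteration 1 (3 new):
  {ω₄}  = complement {ω₁,ω₂,ω₃}
  {ω₁,ω₄}  = complement {ω₂,ω₃}
  {ω₂,ω₃,ω₄}  = complement {ω₁}
  (now 8)
Iteration 2: already closed under ᶜ and ∪.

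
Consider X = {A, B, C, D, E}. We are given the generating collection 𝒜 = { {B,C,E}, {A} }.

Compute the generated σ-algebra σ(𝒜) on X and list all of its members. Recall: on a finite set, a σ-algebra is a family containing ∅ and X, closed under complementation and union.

Take S₀ = 𝒜 ∪ {∅, X} = { {}, {A}, {B,C,E}, X }.
Iteration 1 adds 3:
  {A,D}  = ᶜ of {B,C,E}
  {A,B,C,E}  = {A} ∪ {B,C,E}
  {B,C,D,E}  = ᶜ of {A}
  |family| = 7
Iteration 2: +1 →
  {D}  = ᶜ of {A,B,C,E}
  |family| = 8
Iteration 3: no new sets; the family is a σ-algebra.

σ(𝒜) = { {}, {A}, {D}, {A,D}, {B,C,E}, {A,B,C,E}, {B,C,D,E}, X }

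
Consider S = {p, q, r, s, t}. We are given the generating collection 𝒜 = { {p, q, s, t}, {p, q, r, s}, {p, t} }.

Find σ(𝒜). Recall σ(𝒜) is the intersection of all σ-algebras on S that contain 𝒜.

Seed the family with 𝒜 together with ∅ and S: { ∅, {p, t}, {p, q, r, s}, {p, q, s, t}, S }.
Round 1: 3 new —
  {r}  = ᶜ of {p, q, s, t}
  {t}  = ᶜ of {p, q, r, s}
  {q, r, s}  = ᶜ of {p, t}
  (now 8)
Round 2: 3 new —
  {r, t}  = {r} ∪ {t}
  {p, r, t}  = {r} ∪ {p, t}
  {q, r, s, t}  = {q, r, s} ∪ {t}
  (now 11)
Round 3 (3 new):
  {p}  = ᶜ of {q, r, s, t}
  {q, s}  = ᶜ of {p, r, t}
  {p, q, s}  = ᶜ of {r, t}
  (now 14)
Round 4 adds 2:
  {p, r}  = {r} ∪ {p}
  {q, s, t}  = {q, s} ∪ {t}
  (now 16)
Round 5: closed — nothing new.

Therefore σ(𝒜) = { ∅, {p}, {r}, {t}, {p, r}, {p, t}, {q, s}, {r, t}, {p, q, s}, {p, r, t}, {q, r, s}, {q, s, t}, {p, q, r, s}, {p, q, s, t}, {q, r, s, t}, S } (|σ(𝒜)| = 16).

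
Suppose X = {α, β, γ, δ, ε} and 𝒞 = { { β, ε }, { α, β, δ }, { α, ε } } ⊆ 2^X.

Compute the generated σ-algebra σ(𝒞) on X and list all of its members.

Answer: σ(𝒞) = { ∅, { α }, { β }, { γ }, { δ }, { ε }, { α, β }, { α, γ }, { α, δ }, { α, ε }, { β, γ }, { β, δ }, { β, ε }, { γ, δ }, { γ, ε }, { δ, ε }, { α, β, γ }, { α, β, δ }, { α, β, ε }, { α, γ, δ }, { α, γ, ε }, { α, δ, ε }, { β, γ, δ }, { β, γ, ε }, { β, δ, ε }, { γ, δ, ε }, { α, β, γ, δ }, { α, β, γ, ε }, { α, β, δ, ε }, { α, γ, δ, ε }, { β, γ, δ, ε }, X }

Working:
Begin from { ∅, { α, ε }, { β, ε }, { α, β, δ }, X } (that is, 𝒞 plus ∅ and X).
Pass 1. New:
  { γ, ε }  = X∖{ α, β, δ }
  { α, β, ε }  = { β, ε } ∪ { α, ε }
  { α, γ, δ }  = X∖{ β, ε }
  { β, γ, δ }  = X∖{ α, ε }
  { α, β, δ, ε }  = { β, ε } ∪ { α, β, δ }
  — 10 sets.
Pass 2 adds 8:
  { γ }  = X∖{ α, β, δ, ε }
  { γ, δ }  = X∖{ α, β, ε }
  { α, γ, ε }  = { α, ε } ∪ { γ, ε }
  { β, γ, ε }  = { β, ε } ∪ { γ, ε }
  { α, β, γ, δ }  = { α, β, δ } ∪ { α, γ, δ }
  { α, β, γ, ε }  = { α, β, ε } ∪ { γ, ε }
  { α, γ, δ, ε }  = { α, γ, δ } ∪ { α, ε }
  { β, γ, δ, ε }  = { β, ε } ∪ { β, γ, δ }
  — 18 sets.
Pass 3: 7 new —
  { α }  = X∖{ β, γ, δ, ε }
  { β }  = X∖{ α, γ, δ, ε }
  { δ }  = X∖{ α, β, γ, ε }
  { ε }  = X∖{ α, β, γ, δ }
  { α, δ }  = X∖{ β, γ, ε }
  { β, δ }  = X∖{ α, γ, ε }
  { γ, δ, ε }  = { γ, δ } ∪ { γ, ε }
  — 25 sets.
Pass 4. New:
  { α, β }  = X∖{ γ, δ, ε }
  { α, γ }  = { γ } ∪ { α }
  { β, γ }  = { β } ∪ { γ }
  { δ, ε }  = { ε } ∪ { δ }
  { α, δ, ε }  = { ε } ∪ { α, δ }
  { β, δ, ε }  = { β, ε } ∪ { δ }
  — 31 sets.
Pass 5: +1 →
  { α, β, γ }  = X∖{ δ, ε }
  — 32 sets.
Pass 6: stable.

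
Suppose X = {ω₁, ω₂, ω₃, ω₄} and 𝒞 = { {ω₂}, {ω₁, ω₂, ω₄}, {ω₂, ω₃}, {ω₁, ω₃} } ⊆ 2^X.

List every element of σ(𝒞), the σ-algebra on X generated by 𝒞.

Answer: σ(𝒞) = { {}, {ω₁}, {ω₂}, {ω₃}, {ω₄}, {ω₁, ω₂}, {ω₁, ω₃}, {ω₁, ω₄}, {ω₂, ω₃}, {ω₂, ω₄}, {ω₃, ω₄}, {ω₁, ω₂, ω₃}, {ω₁, ω₂, ω₄}, {ω₁, ω₃, ω₄}, {ω₂, ω₃, ω₄}, X }

Working:
Start: 𝒞 ∪ {∅, X} = { {}, {ω₂}, {ω₁, ω₃}, {ω₂, ω₃}, {ω₁, ω₂, ω₄}, X }.
Pass 1: +5 →
  {ω₃}  = complement {ω₁, ω₂, ω₄}
  {ω₁, ω₄}  = complement {ω₂, ω₃}
  {ω₂, ω₄}  = complement {ω₁, ω₃}
  {ω₁, ω₂, ω₃}  = {ω₂, ω₃} ∪ {ω₁, ω₃}
  {ω₁, ω₃, ω₄}  = complement {ω₂}
  [11 total]
Pass 2 (2 new):
  {ω₄}  = complement {ω₁, ω₂, ω₃}
  {ω₂, ω₃, ω₄}  = {ω₃} ∪ {ω₂, ω₄}
  [13 total]
Pass 3: 2 new —
  {ω₁}  = complement {ω₂, ω₃, ω₄}
  {ω₃, ω₄}  = {ω₃} ∪ {ω₄}
  [15 total]
Pass 4. New:
  {ω₁, ω₂}  = complement {ω₃, ω₄}
  [16 total]
Pass 5: stable.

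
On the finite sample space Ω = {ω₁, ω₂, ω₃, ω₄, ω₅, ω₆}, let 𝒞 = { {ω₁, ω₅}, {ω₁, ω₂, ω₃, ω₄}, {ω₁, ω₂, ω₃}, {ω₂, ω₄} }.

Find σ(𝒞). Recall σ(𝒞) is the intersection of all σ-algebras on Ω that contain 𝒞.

σ(𝒞) = { {}, {ω₁}, {ω₂}, {ω₃}, {ω₄}, {ω₅}, {ω₆}, {ω₁, ω₂}, {ω₁, ω₃}, {ω₁, ω₄}, {ω₁, ω₅}, {ω₁, ω₆}, {ω₂, ω₃}, {ω₂, ω₄}, {ω₂, ω₅}, {ω₂, ω₆}, {ω₃, ω₄}, {ω₃, ω₅}, {ω₃, ω₆}, {ω₄, ω₅}, {ω₄, ω₆}, {ω₅, ω₆}, {ω₁, ω₂, ω₃}, {ω₁, ω₂, ω₄}, {ω₁, ω₂, ω₅}, {ω₁, ω₂, ω₆}, {ω₁, ω₃, ω₄}, {ω₁, ω₃, ω₅}, {ω₁, ω₃, ω₆}, {ω₁, ω₄, ω₅}, {ω₁, ω₄, ω₆}, {ω₁, ω₅, ω₆}, {ω₂, ω₃, ω₄}, {ω₂, ω₃, ω₅}, {ω₂, ω₃, ω₆}, {ω₂, ω₄, ω₅}, {ω₂, ω₄, ω₆}, {ω₂, ω₅, ω₆}, {ω₃, ω₄, ω₅}, {ω₃, ω₄, ω₆}, {ω₃, ω₅, ω₆}, {ω₄, ω₅, ω₆}, {ω₁, ω₂, ω₃, ω₄}, {ω₁, ω₂, ω₃, ω₅}, {ω₁, ω₂, ω₃, ω₆}, {ω₁, ω₂, ω₄, ω₅}, {ω₁, ω₂, ω₄, ω₆}, {ω₁, ω₂, ω₅, ω₆}, {ω₁, ω₃, ω₄, ω₅}, {ω₁, ω₃, ω₄, ω₆}, {ω₁, ω₃, ω₅, ω₆}, {ω₁, ω₄, ω₅, ω₆}, {ω₂, ω₃, ω₄, ω₅}, {ω₂, ω₃, ω₄, ω₆}, {ω₂, ω₃, ω₅, ω₆}, {ω₂, ω₄, ω₅, ω₆}, {ω₃, ω₄, ω₅, ω₆}, {ω₁, ω₂, ω₃, ω₄, ω₅}, {ω₁, ω₂, ω₃, ω₄, ω₆}, {ω₁, ω₂, ω₃, ω₅, ω₆}, {ω₁, ω₂, ω₄, ω₅, ω₆}, {ω₁, ω₃, ω₄, ω₅, ω₆}, {ω₂, ω₃, ω₄, ω₅, ω₆}, Ω }

Trace:
Take S₀ = 𝒞 ∪ {∅, Ω} = { {}, {ω₁, ω₅}, {ω₂, ω₄}, {ω₁, ω₂, ω₃}, {ω₁, ω₂, ω₃, ω₄}, Ω }.
Round 1 adds 7:
  {ω₅, ω₆}  = ᶜ of {ω₁, ω₂, ω₃, ω₄}
  {ω₄, ω₅, ω₆}  = ᶜ of {ω₁, ω₂, ω₃}
  {ω₁, ω₂, ω₃, ω₅}  = {ω₁, ω₂, ω₃} ∪ {ω₁, ω₅}
  {ω₁, ω₂, ω₄, ω₅}  = {ω₁, ω₅} ∪ {ω₂, ω₄}
  {ω₁, ω₃, ω₅, ω₆}  = ᶜ of {ω₂, ω₄}
  {ω₂, ω₃, ω₄, ω₆}  = ᶜ of {ω₁, ω₅}
  {ω₁, ω₂, ω₃, ω₄, ω₅}  = {ω₁, ω₅} ∪ {ω₁, ω₂, ω₃, ω₄}
Round 2 adds 11:
  {ω₆}  = ᶜ of {ω₁, ω₂, ω₃, ω₄, ω₅}
  {ω₃, ω₆}  = ᶜ of {ω₁, ω₂, ω₄, ω₅}
  {ω₄, ω₆}  = ᶜ of {ω₁, ω₂, ω₃, ω₅}
  {ω₁, ω₅, ω₆}  = {ω₅, ω₆} ∪ {ω₁, ω₅}
  {ω₁, ω₄, ω₅, ω₆}  = {ω₁, ω₅} ∪ {ω₄, ω₅, ω₆}
  {ω₂, ω₄, ω₅, ω₆}  = {ω₅, ω₆} ∪ {ω₂, ω₄}
  {ω₁, ω₂, ω₃, ω₄, ω₆}  = {ω₁, ω₂, ω₃} ∪ {ω₂, ω₃, ω₄, ω₆}
  {ω₁, ω₂, ω₃, ω₅, ω₆}  = {ω₁, ω₃, ω₅, ω₆} ∪ {ω₁, ω₂, ω₃}
  {ω₁, ω₂, ω₄, ω₅, ω₆}  = {ω₅, ω₆} ∪ {ω₁, ω₂, ω₄, ω₅}
  {ω₁, ω₃, ω₄, ω₅, ω₆}  = {ω₁, ω₃, ω₅, ω₆} ∪ {ω₄, ω₅, ω₆}
  {ω₂, ω₃, ω₄, ω₅, ω₆}  = {ω₅, ω₆} ∪ {ω₂, ω₃, ω₄, ω₆}
Round 3. New:
  {ω₁}  = ᶜ of {ω₂, ω₃, ω₄, ω₅, ω₆}
  {ω₂}  = ᶜ of {ω₁, ω₃, ω₄, ω₅, ω₆}
  {ω₃}  = ᶜ of {ω₁, ω₂, ω₄, ω₅, ω₆}
  {ω₄}  = ᶜ of {ω₁, ω₂, ω₃, ω₅, ω₆}
  {ω₅}  = ᶜ of {ω₁, ω₂, ω₃, ω₄, ω₆}
  {ω₁, ω₃}  = ᶜ of {ω₂, ω₄, ω₅, ω₆}
  {ω₂, ω₃}  = ᶜ of {ω₁, ω₄, ω₅, ω₆}
  {ω₂, ω₃, ω₄}  = ᶜ of {ω₁, ω₅, ω₆}
  {ω₂, ω₄, ω₆}  = {ω₄, ω₆} ∪ {ω₂, ω₄}
  {ω₃, ω₄, ω₆}  = {ω₄, ω₆} ∪ {ω₃, ω₆}
  {ω₃, ω₅, ω₆}  = {ω₅, ω₆} ∪ {ω₃, ω₆}
  {ω₁, ω₂, ω₃, ω₆}  = {ω₁, ω₂, ω₃} ∪ {ω₆}
  {ω₃, ω₄, ω₅, ω₆}  = {ω₄, ω₅, ω₆} ∪ {ω₃, ω₆}
Round 4. New:
  {ω₁, ω₂}  = ᶜ of {ω₃, ω₄, ω₅, ω₆}
  {ω₁, ω₄}  = {ω₁} ∪ {ω₄}
  {ω₁, ω₆}  = {ω₁} ∪ {ω₆}
  {ω₂, ω₅}  = {ω₂} ∪ {ω₅}
  {ω₂, ω₆}  = {ω₂} ∪ {ω₆}
  {ω₃, ω₄}  = {ω₃} ∪ {ω₄}
  {ω₃, ω₅}  = {ω₅} ∪ {ω₃}
  {ω₄, ω₅}  = ᶜ of {ω₁, ω₂, ω₃, ω₆}
  {ω₁, ω₂, ω₄}  = ᶜ of {ω₃, ω₅, ω₆}
  {ω₁, ω₂, ω₅}  = ᶜ of {ω₃, ω₄, ω₆}
  {ω₁, ω₃, ω₄}  = {ω₁, ω₃} ∪ {ω₄}
  {ω₁, ω₃, ω₅}  = ᶜ of {ω₂, ω₄, ω₆}
  {ω₁, ω₃, ω₆}  = {ω₁} ∪ {ω₃, ω₆}
  {ω₁, ω₄, ω₅}  = {ω₁, ω₅} ∪ {ω₄}
  {ω₁, ω₄, ω₆}  = {ω₁} ∪ {ω₄, ω₆}
  {ω₂, ω₃, ω₅}  = {ω₅} ∪ {ω₂, ω₃}
  {ω₂, ω₃, ω₆}  = {ω₂} ∪ {ω₃, ω₆}
  {ω₂, ω₄, ω₅}  = {ω₅} ∪ {ω₂, ω₄}
  {ω₂, ω₅, ω₆}  = {ω₅, ω₆} ∪ {ω₂}
  {ω₁, ω₂, ω₄, ω₆}  = {ω₂, ω₄, ω₆} ∪ {ω₁}
  {ω₁, ω₂, ω₅, ω₆}  = {ω₂} ∪ {ω₁, ω₅, ω₆}
  {ω₁, ω₃, ω₄, ω₆}  = {ω₁} ∪ {ω₃, ω₄, ω₆}
  {ω₂, ω₃, ω₄, ω₅}  = {ω₂, ω₃, ω₄} ∪ {ω₅}
  {ω₂, ω₃, ω₅, ω₆}  = {ω₅, ω₆} ∪ {ω₂, ω₃}
Round 5: 3 new —
  {ω₁, ω₂, ω₆}  = {ω₁, ω₆} ∪ {ω₂}
  {ω₃, ω₄, ω₅}  = {ω₃, ω₄} ∪ {ω₄, ω₅}
  {ω₁, ω₃, ω₄, ω₅}  = ᶜ of {ω₂, ω₆}
Round 6 adds nothing — fixpoint reached.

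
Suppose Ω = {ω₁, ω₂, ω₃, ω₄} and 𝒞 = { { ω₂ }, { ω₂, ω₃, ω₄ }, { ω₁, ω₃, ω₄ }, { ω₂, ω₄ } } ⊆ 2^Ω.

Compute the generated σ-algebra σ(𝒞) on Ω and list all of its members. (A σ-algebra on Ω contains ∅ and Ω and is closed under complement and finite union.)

Seed the family with 𝒞 together with ∅ and Ω: { {}, { ω₂ }, { ω₂, ω₄ }, { ω₁, ω₃, ω₄ }, { ω₂, ω₃, ω₄ }, Ω }.
Round 1 (2 new):
  { ω₁ }  = Ω∖{ ω₂, ω₃, ω₄ }
  { ω₁, ω₃ }  = Ω∖{ ω₂, ω₄ }
  (now 8)
Round 2 (3 new):
  { ω₁, ω₂ }  = { ω₂ } ∪ { ω₁ }
  { ω₁, ω₂, ω₃ }  = { ω₂ } ∪ { ω₁, ω₃ }
  { ω₁, ω₂, ω₄ }  = { ω₂, ω₄ } ∪ { ω₁ }
  (now 11)
Round 3: +3 →
  { ω₃ }  = Ω∖{ ω₁, ω₂, ω₄ }
  { ω₄ }  = Ω∖{ ω₁, ω₂, ω₃ }
  { ω₃, ω₄ }  = Ω∖{ ω₁, ω₂ }
  (now 14)
Round 4: +2 →
  { ω₁, ω₄ }  = { ω₄ } ∪ { ω₁ }
  { ω₂, ω₃ }  = { ω₃ } ∪ { ω₂ }
  (now 16)
Round 5: already closed under ᶜ and ∪.

σ(𝒞) = { {}, { ω₁ }, { ω₂ }, { ω₃ }, { ω₄ }, { ω₁, ω₂ }, { ω₁, ω₃ }, { ω₁, ω₄ }, { ω₂, ω₃ }, { ω₂, ω₄ }, { ω₃, ω₄ }, { ω₁, ω₂, ω₃ }, { ω₁, ω₂, ω₄ }, { ω₁, ω₃, ω₄ }, { ω₂, ω₃, ω₄ }, Ω }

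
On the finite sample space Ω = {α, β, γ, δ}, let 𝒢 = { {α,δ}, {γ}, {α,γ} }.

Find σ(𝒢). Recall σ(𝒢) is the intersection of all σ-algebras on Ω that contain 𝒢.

|σ(𝒢)| = 16.  σ(𝒢) = { {}, {α}, {β}, {γ}, {δ}, {α,β}, {α,γ}, {α,δ}, {β,γ}, {β,δ}, {γ,δ}, {α,β,γ}, {α,β,δ}, {α,γ,δ}, {β,γ,δ}, Ω }

Derivation:
Take S₀ = 𝒢 ∪ {∅, Ω} = { {}, {γ}, {α,γ}, {α,δ}, Ω }.
Pass 1 (4 new):
  {β,γ}  = complement {α,δ}
  {β,δ}  = complement {α,γ}
  {α,β,δ}  = complement {γ}
  {α,γ,δ}  = {γ} ∪ {α,δ}
  — 9 sets.
Pass 2: 3 new —
  {β}  = complement {α,γ,δ}
  {α,β,γ}  = {β,γ} ∪ {α,γ}
  {β,γ,δ}  = {γ} ∪ {β,δ}
  — 12 sets.
Pass 3. New:
  {α}  = complement {β,γ,δ}
  {δ}  = complement {α,β,γ}
  — 14 sets.
Pass 4 (2 new):
  {α,β}  = {β} ∪ {α}
  {γ,δ}  = {γ} ∪ {δ}
  — 16 sets.
Pass 5 adds nothing — fixpoint reached.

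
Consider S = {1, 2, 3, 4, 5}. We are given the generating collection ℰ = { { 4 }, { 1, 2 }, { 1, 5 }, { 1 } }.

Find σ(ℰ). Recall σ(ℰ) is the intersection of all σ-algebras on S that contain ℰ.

Initial family (6 sets): { ∅, { 1 }, { 4 }, { 1, 2 }, { 1, 5 }, S }.
Round 1. New:
  { 1, 4 }  = { 4 } ∪ { 1 }
  { 1, 2, 4 }  = { 1, 2 } ∪ { 4 }
  { 1, 2, 5 }  = { 1, 2 } ∪ { 1, 5 }
  { 1, 4, 5 }  = { 1, 5 } ∪ { 4 }
  { 2, 3, 4 }  = complement { 1, 5 }
  { 3, 4, 5 }  = complement { 1, 2 }
  { 1, 2, 3, 5 }  = complement { 4 }
  { 2, 3, 4, 5 }  = complement { 1 }
  — 14 sets.
Round 2: +7 →
  { 2, 3 }  = complement { 1, 4, 5 }
  { 3, 4 }  = complement { 1, 2, 5 }
  { 3, 5 }  = complement { 1, 2, 4 }
  { 2, 3, 5 }  = complement { 1, 4 }
  { 1, 2, 3, 4 }  = { 1, 2 } ∪ { 2, 3, 4 }
  { 1, 2, 4, 5 }  = { 1, 4, 5 } ∪ { 1, 2 }
  { 1, 3, 4, 5 }  = { 1, 4, 5 } ∪ { 3, 4, 5 }
  — 21 sets.
Round 3: 6 new —
  { 2 }  = complement { 1, 3, 4, 5 }
  { 3 }  = complement { 1, 2, 4, 5 }
  { 5 }  = complement { 1, 2, 3, 4 }
  { 1, 2, 3 }  = { 1, 2 } ∪ { 2, 3 }
  { 1, 3, 4 }  = { 3, 4 } ∪ { 1, 4 }
  { 1, 3, 5 }  = { 1, 5 } ∪ { 3, 5 }
  — 27 sets.
Round 4: +4 →
  { 1, 3 }  = { 3 } ∪ { 1 }
  { 2, 4 }  = complement { 1, 3, 5 }
  { 2, 5 }  = complement { 1, 3, 4 }
  { 4, 5 }  = complement { 1, 2, 3 }
  — 31 sets.
Round 5. New:
  { 2, 4, 5 }  = complement { 1, 3 }
  — 32 sets.
Round 6: no new sets; the family is a σ-algebra.

σ(ℰ) = { ∅, { 1 }, { 2 }, { 3 }, { 4 }, { 5 }, { 1, 2 }, { 1, 3 }, { 1, 4 }, { 1, 5 }, { 2, 3 }, { 2, 4 }, { 2, 5 }, { 3, 4 }, { 3, 5 }, { 4, 5 }, { 1, 2, 3 }, { 1, 2, 4 }, { 1, 2, 5 }, { 1, 3, 4 }, { 1, 3, 5 }, { 1, 4, 5 }, { 2, 3, 4 }, { 2, 3, 5 }, { 2, 4, 5 }, { 3, 4, 5 }, { 1, 2, 3, 4 }, { 1, 2, 3, 5 }, { 1, 2, 4, 5 }, { 1, 3, 4, 5 }, { 2, 3, 4, 5 }, S }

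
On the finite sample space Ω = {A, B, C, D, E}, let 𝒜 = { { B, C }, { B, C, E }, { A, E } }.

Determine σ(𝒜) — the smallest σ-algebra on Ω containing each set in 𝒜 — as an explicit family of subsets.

|σ(𝒜)| = 16.  σ(𝒜) = { {}, { A }, { D }, { E }, { A, D }, { A, E }, { B, C }, { D, E }, { A, B, C }, { A, D, E }, { B, C, D }, { B, C, E }, { A, B, C, D }, { A, B, C, E }, { B, C, D, E }, Ω }

Check:
Initial family (5 sets): { {}, { A, E }, { B, C }, { B, C, E }, Ω }.
Step 1: +4 →
  { A, D }  = { B, C, E }ᶜ
  { A, D, E }  = { B, C }ᶜ
  { B, C, D }  = { A, E }ᶜ
  { A, B, C, E }  = { B, C, E } ∪ { A, E }
  — 9 sets.
Step 2: 3 new —
  { D }  = { A, B, C, E }ᶜ
  { A, B, C, D }  = { B, C, D } ∪ { A, D }
  { B, C, D, E }  = { B, C, D } ∪ { B, C, E }
  — 12 sets.
Step 3 (2 new):
  { A }  = { B, C, D, E }ᶜ
  { E }  = { A, B, C, D }ᶜ
  — 14 sets.
Step 4: 2 new —
  { D, E }  = { D } ∪ { E }
  { A, B, C }  = { B, C } ∪ { A }
  — 16 sets.
Step 5: closed — nothing new.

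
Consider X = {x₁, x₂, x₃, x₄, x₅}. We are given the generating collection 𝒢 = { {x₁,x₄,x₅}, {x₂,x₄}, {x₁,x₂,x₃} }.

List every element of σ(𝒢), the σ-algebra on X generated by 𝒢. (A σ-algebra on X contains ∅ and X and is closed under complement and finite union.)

Answer: σ(𝒢) = { ∅, {x₁}, {x₂}, {x₃}, {x₄}, {x₅}, {x₁,x₂}, {x₁,x₃}, {x₁,x₄}, {x₁,x₅}, {x₂,x₃}, {x₂,x₄}, {x₂,x₅}, {x₃,x₄}, {x₃,x₅}, {x₄,x₅}, {x₁,x₂,x₃}, {x₁,x₂,x₄}, {x₁,x₂,x₅}, {x₁,x₃,x₄}, {x₁,x₃,x₅}, {x₁,x₄,x₅}, {x₂,x₃,x₄}, {x₂,x₃,x₅}, {x₂,x₄,x₅}, {x₃,x₄,x₅}, {x₁,x₂,x₃,x₄}, {x₁,x₂,x₃,x₅}, {x₁,x₂,x₄,x₅}, {x₁,x₃,x₄,x₅}, {x₂,x₃,x₄,x₅}, X }

Derivation:
Take S₀ = 𝒢 ∪ {∅, X} = { ∅, {x₂,x₄}, {x₁,x₂,x₃}, {x₁,x₄,x₅}, X }.
Iteration 1. New:
  {x₂,x₃}  = ᶜ of {x₁,x₄,x₅}
  {x₄,x₅}  = ᶜ of {x₁,x₂,x₃}
  {x₁,x₃,x₅}  = ᶜ of {x₂,x₄}
  {x₁,x₂,x₃,x₄}  = {x₁,x₂,x₃} ∪ {x₂,x₄}
  {x₁,x₂,x₄,x₅}  = {x₁,x₄,x₅} ∪ {x₂,x₄}
Iteration 2. New:
  {x₃}  = ᶜ of {x₁,x₂,x₄,x₅}
  {x₅}  = ᶜ of {x₁,x₂,x₃,x₄}
  {x₂,x₃,x₄}  = {x₂,x₃} ∪ {x₂,x₄}
  {x₂,x₄,x₅}  = {x₄,x₅} ∪ {x₂,x₄}
  {x₁,x₂,x₃,x₅}  = {x₁,x₂,x₃} ∪ {x₁,x₃,x₅}
  {x₁,x₃,x₄,x₅}  = {x₁,x₄,x₅} ∪ {x₁,x₃,x₅}
  {x₂,x₃,x₄,x₅}  = {x₄,x₅} ∪ {x₂,x₃}
Iteration 3 adds 8:
  {x₁}  = ᶜ of {x₂,x₃,x₄,x₅}
  {x₂}  = ᶜ of {x₁,x₃,x₄,x₅}
  {x₄}  = ᶜ of {x₁,x₂,x₃,x₅}
  {x₁,x₃}  = ᶜ of {x₂,x₄,x₅}
  {x₁,x₅}  = ᶜ of {x₂,x₃,x₄}
  {x₃,x₅}  = {x₃} ∪ {x₅}
  {x₂,x₃,x₅}  = {x₂,x₃} ∪ {x₅}
  {x₃,x₄,x₅}  = {x₄,x₅} ∪ {x₃}
Iteration 4. New:
  {x₁,x₂}  = ᶜ of {x₃,x₄,x₅}
  {x₁,x₄}  = ᶜ of {x₂,x₃,x₅}
  {x₂,x₅}  = {x₂} ∪ {x₅}
  {x₃,x₄}  = {x₃} ∪ {x₄}
  {x₁,x₂,x₄}  = ᶜ of {x₃,x₅}
  {x₁,x₂,x₅}  = {x₂} ∪ {x₁,x₅}
  {x₁,x₃,x₄}  = {x₁,x₃} ∪ {x₄}
Iteration 5: no new sets; the family is a σ-algebra.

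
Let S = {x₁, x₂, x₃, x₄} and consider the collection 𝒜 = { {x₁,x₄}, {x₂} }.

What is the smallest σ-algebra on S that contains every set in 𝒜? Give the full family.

Seed the family with 𝒜 together with ∅ and S: { {}, {x₂}, {x₁,x₄}, S }.
Step 1. New:
  {x₂,x₃}  = complement {x₁,x₄}
  {x₁,x₂,x₄}  = {x₂} ∪ {x₁,x₄}
  {x₁,x₃,x₄}  = complement {x₂}
  |family| = 7
Step 2: +1 →
  {x₃}  = complement {x₁,x₂,x₄}
  |family| = 8
After Step 3 the family is unchanged; done.

σ(𝒜) = { {}, {x₂}, {x₃}, {x₁,x₄}, {x₂,x₃}, {x₁,x₂,x₄}, {x₁,x₃,x₄}, S }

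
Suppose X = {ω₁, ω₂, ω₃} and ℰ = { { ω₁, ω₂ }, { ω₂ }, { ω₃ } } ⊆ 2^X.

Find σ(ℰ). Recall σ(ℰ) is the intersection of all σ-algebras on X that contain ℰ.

Initial family (5 sets): { {}, { ω₂ }, { ω₃ }, { ω₁, ω₂ }, X }.
Round 1. New:
  { ω₁, ω₃ }  = ᶜ of { ω₂ }
  { ω₂, ω₃ }  = { ω₃ } ∪ { ω₂ }
  |family| = 7
Round 2 adds 1:
  { ω₁ }  = ᶜ of { ω₂, ω₃ }
  |family| = 8
Round 3: closed — nothing new.

σ(ℰ) = { {}, { ω₁ }, { ω₂ }, { ω₃ }, { ω₁, ω₂ }, { ω₁, ω₃ }, { ω₂, ω₃ }, X }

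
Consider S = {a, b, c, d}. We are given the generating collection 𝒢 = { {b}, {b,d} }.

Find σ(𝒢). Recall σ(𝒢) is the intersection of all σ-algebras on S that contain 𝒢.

Answer: σ(𝒢) = { {}, {b}, {d}, {a,c}, {b,d}, {a,b,c}, {a,c,d}, S }

Check:
Take S₀ = 𝒢 ∪ {∅, S} = { {}, {b}, {b,d}, S }.
Step 1. New:
  {a,c}  = complement {b,d}
  {a,c,d}  = complement {b}
  — 6 sets.
Step 2: +1 →
  {a,b,c}  = {a,c} ∪ {b}
  — 7 sets.
Step 3. New:
  {d}  = complement {a,b,c}
  — 8 sets.
Step 4 adds nothing — fixpoint reached.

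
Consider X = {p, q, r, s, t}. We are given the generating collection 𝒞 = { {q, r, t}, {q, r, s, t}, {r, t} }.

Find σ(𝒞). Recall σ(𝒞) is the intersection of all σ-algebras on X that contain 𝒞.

Answer: σ(𝒞) = { {}, {p}, {q}, {s}, {p, q}, {p, s}, {q, s}, {r, t}, {p, q, s}, {p, r, t}, {q, r, t}, {r, s, t}, {p, q, r, t}, {p, r, s, t}, {q, r, s, t}, X }

Trace:
Begin from { {}, {r, t}, {q, r, t}, {q, r, s, t}, X } (that is, 𝒞 plus ∅ and X).
Iteration 1. New:
  {p}  = {q, r, s, t}ᶜ
  {p, s}  = {q, r, t}ᶜ
  {p, q, s}  = {r, t}ᶜ
  — 8 sets.
Iteration 2. New:
  {p, r, t}  = {r, t} ∪ {p}
  {p, q, r, t}  = {q, r, t} ∪ {p}
  {p, r, s, t}  = {r, t} ∪ {p, s}
  — 11 sets.
Iteration 3 (3 new):
  {q}  = {p, r, s, t}ᶜ
  {s}  = {p, q, r, t}ᶜ
  {q, s}  = {p, r, t}ᶜ
  — 14 sets.
Iteration 4: +2 →
  {p, q}  = {q} ∪ {p}
  {r, s, t}  = {s} ∪ {r, t}
  — 16 sets.
Iteration 5 adds nothing — fixpoint reached.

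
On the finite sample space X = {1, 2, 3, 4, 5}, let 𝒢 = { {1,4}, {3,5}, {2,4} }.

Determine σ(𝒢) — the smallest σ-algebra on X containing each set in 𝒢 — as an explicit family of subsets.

Seed the family with 𝒢 together with ∅ and X: { {}, {1,4}, {2,4}, {3,5}, X }.
Pass 1 adds 5:
  {1,2,4}  = {3,5}ᶜ
  {1,3,5}  = {2,4}ᶜ
  {2,3,5}  = {1,4}ᶜ
  {1,3,4,5}  = {1,4} ∪ {3,5}
  {2,3,4,5}  = {3,5} ∪ {2,4}
  — 10 sets.
Pass 2 (3 new):
  {1}  = {2,3,4,5}ᶜ
  {2}  = {1,3,4,5}ᶜ
  {1,2,3,5}  = {1,3,5} ∪ {2,3,5}
  — 13 sets.
Pass 3: +2 →
  {4}  = {1,2,3,5}ᶜ
  {1,2}  = {2} ∪ {1}
  — 15 sets.
Pass 4. New:
  {3,4,5}  = {1,2}ᶜ
  — 16 sets.
Pass 5: closed — nothing new.

|σ(𝒢)| = 16.  σ(𝒢) = { {}, {1}, {2}, {4}, {1,2}, {1,4}, {2,4}, {3,5}, {1,2,4}, {1,3,5}, {2,3,5}, {3,4,5}, {1,2,3,5}, {1,3,4,5}, {2,3,4,5}, X }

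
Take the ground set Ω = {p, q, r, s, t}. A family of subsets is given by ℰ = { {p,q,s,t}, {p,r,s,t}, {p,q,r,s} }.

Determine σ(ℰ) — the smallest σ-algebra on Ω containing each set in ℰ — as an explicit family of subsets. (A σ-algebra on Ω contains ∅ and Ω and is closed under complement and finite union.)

Answer: σ(ℰ) = { {}, {q}, {r}, {t}, {p,s}, {q,r}, {q,t}, {r,t}, {p,q,s}, {p,r,s}, {p,s,t}, {q,r,t}, {p,q,r,s}, {p,q,s,t}, {p,r,s,t}, Ω }

Working:
Start: ℰ ∪ {∅, Ω} = { {}, {p,q,r,s}, {p,q,s,t}, {p,r,s,t}, Ω }.
Pass 1 (3 new):
  {q}  = Ω∖{p,r,s,t}
  {r}  = Ω∖{p,q,s,t}
  {t}  = Ω∖{p,q,r,s}
  — 8 sets.
Pass 2: +3 →
  {q,r}  = {r} ∪ {q}
  {q,t}  = {q} ∪ {t}
  {r,t}  = {r} ∪ {t}
  — 11 sets.
Pass 3 (4 new):
  {p,q,s}  = Ω∖{r,t}
  {p,r,s}  = Ω∖{q,t}
  {p,s,t}  = Ω∖{q,r}
  {q,r,t}  = {r} ∪ {q,t}
  — 15 sets.
Pass 4: 1 new —
  {p,s}  = Ω∖{q,r,t}
  — 16 sets.
Pass 5: stable.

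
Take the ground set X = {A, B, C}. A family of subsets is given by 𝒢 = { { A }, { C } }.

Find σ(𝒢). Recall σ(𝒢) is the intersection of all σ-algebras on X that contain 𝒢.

σ(𝒢) (8 sets): { {}, { A }, { B }, { C }, { A, B }, { A, C }, { B, C }, X }

Check:
Begin from { {}, { A }, { C }, X } (that is, 𝒢 plus ∅ and X).
Round 1. New:
  { A, B }  = { C }ᶜ
  { A, C }  = { C } ∪ { A }
  { B, C }  = { A }ᶜ
  (now 7)
Round 2 adds 1:
  { B }  = { A, C }ᶜ
  (now 8)
Round 3: stable.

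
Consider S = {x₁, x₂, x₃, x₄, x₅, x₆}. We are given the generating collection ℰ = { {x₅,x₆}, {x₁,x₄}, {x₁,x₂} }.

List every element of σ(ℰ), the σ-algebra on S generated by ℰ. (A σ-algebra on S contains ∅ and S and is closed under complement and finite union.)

|σ(ℰ)| = 32.  σ(ℰ) = { {}, {x₁}, {x₂}, {x₃}, {x₄}, {x₁,x₂}, {x₁,x₃}, {x₁,x₄}, {x₂,x₃}, {x₂,x₄}, {x₃,x₄}, {x₅,x₆}, {x₁,x₂,x₃}, {x₁,x₂,x₄}, {x₁,x₃,x₄}, {x₁,x₅,x₆}, {x₂,x₃,x₄}, {x₂,x₅,x₆}, {x₃,x₅,x₆}, {x₄,x₅,x₆}, {x₁,x₂,x₃,x₄}, {x₁,x₂,x₅,x₆}, {x₁,x₃,x₅,x₆}, {x₁,x₄,x₅,x₆}, {x₂,x₃,x₅,x₆}, {x₂,x₄,x₅,x₆}, {x₃,x₄,x₅,x₆}, {x₁,x₂,x₃,x₅,x₆}, {x₁,x₂,x₄,x₅,x₆}, {x₁,x₃,x₄,x₅,x₆}, {x₂,x₃,x₄,x₅,x₆}, S }

Trace:
Start: ℰ ∪ {∅, S} = { {}, {x₁,x₂}, {x₁,x₄}, {x₅,x₆}, S }.
Round 1: +6 →
  {x₁,x₂,x₄}  = {x₁,x₄} ∪ {x₁,x₂}
  {x₁,x₂,x₃,x₄}  = ᶜ of {x₅,x₆}
  {x₁,x₂,x₅,x₆}  = {x₅,x₆} ∪ {x₁,x₂}
  {x₁,x₄,x₅,x₆}  = {x₁,x₄} ∪ {x₅,x₆}
  {x₂,x₃,x₅,x₆}  = ᶜ of {x₁,x₄}
  {x₃,x₄,x₅,x₆}  = ᶜ of {x₁,x₂}
  (now 11)
Round 2: 7 new —
  {x₂,x₃}  = ᶜ of {x₁,x₄,x₅,x₆}
  {x₃,x₄}  = ᶜ of {x₁,x₂,x₅,x₆}
  {x₃,x₅,x₆}  = ᶜ of {x₁,x₂,x₄}
  {x₁,x₂,x₃,x₅,x₆}  = {x₁,x₂} ∪ {x₂,x₃,x₅,x₆}
  {x₁,x₂,x₄,x₅,x₆}  = {x₅,x₆} ∪ {x₁,x₂,x₄}
  {x₁,x₃,x₄,x₅,x₆}  = {x₃,x₄,x₅,x₆} ∪ {x₁,x₄,x₅,x₆}
  {x₂,x₃,x₄,x₅,x₆}  = {x₃,x₄,x₅,x₆} ∪ {x₂,x₃,x₅,x₆}
  (now 18)
Round 3: +7 →
  {x₁}  = ᶜ of {x₂,x₃,x₄,x₅,x₆}
  {x₂}  = ᶜ of {x₁,x₃,x₄,x₅,x₆}
  {x₃}  = ᶜ of {x₁,x₂,x₄,x₅,x₆}
  {x₄}  = ᶜ of {x₁,x₂,x₃,x₅,x₆}
  {x₁,x₂,x₃}  = {x₂,x₃} ∪ {x₁,x₂}
  {x₁,x₃,x₄}  = {x₃,x₄} ∪ {x₁,x₄}
  {x₂,x₃,x₄}  = {x₃,x₄} ∪ {x₂,x₃}
  (now 25)
Round 4 (6 new):
  {x₁,x₃}  = {x₁} ∪ {x₃}
  {x₂,x₄}  = {x₂} ∪ {x₄}
  {x₁,x₅,x₆}  = ᶜ of {x₂,x₃,x₄}
  {x₂,x₅,x₆}  = ᶜ of {x₁,x₃,x₄}
  {x₄,x₅,x₆}  = ᶜ of {x₁,x₂,x₃}
  {x₁,x₃,x₅,x₆}  = {x₁} ∪ {x₃,x₅,x₆}
  (now 31)
Round 5 (1 new):
  {x₂,x₄,x₅,x₆}  = ᶜ of {x₁,x₃}
  (now 32)
Round 6: already closed under ᶜ and ∪.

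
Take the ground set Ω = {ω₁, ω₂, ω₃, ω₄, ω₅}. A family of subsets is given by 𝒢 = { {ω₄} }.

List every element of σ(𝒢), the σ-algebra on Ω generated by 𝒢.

σ(𝒢) (4 sets): { {}, {ω₄}, {ω₁,ω₂,ω₃,ω₅}, Ω }

Trace:
Take S₀ = 𝒢 ∪ {∅, Ω} = { {}, {ω₄}, Ω }.
Step 1 (1 new):
  {ω₁,ω₂,ω₃,ω₅}  = {ω₄}ᶜ
Step 2: closed — nothing new.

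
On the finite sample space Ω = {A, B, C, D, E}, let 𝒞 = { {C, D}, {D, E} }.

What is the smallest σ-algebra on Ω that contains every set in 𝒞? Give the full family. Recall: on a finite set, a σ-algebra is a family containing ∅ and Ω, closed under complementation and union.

Answer: σ(𝒞) = { ∅, {C}, {D}, {E}, {A, B}, {C, D}, {C, E}, {D, E}, {A, B, C}, {A, B, D}, {A, B, E}, {C, D, E}, {A, B, C, D}, {A, B, C, E}, {A, B, D, E}, Ω }

Trace:
Begin from { ∅, {C, D}, {D, E}, Ω } (that is, 𝒞 plus ∅ and Ω).
Iteration 1. New:
  {A, B, C}  = ᶜ of {D, E}
  {A, B, E}  = ᶜ of {C, D}
  {C, D, E}  = {D, E} ∪ {C, D}
  — 7 sets.
Iteration 2 adds 4:
  {A, B}  = ᶜ of {C, D, E}
  {A, B, C, D}  = {C, D} ∪ {A, B, C}
  {A, B, C, E}  = {A, B, E} ∪ {A, B, C}
  {A, B, D, E}  = {D, E} ∪ {A, B, E}
  — 11 sets.
Iteration 3: +3 →
  {C}  = ᶜ of {A, B, D, E}
  {D}  = ᶜ of {A, B, C, E}
  {E}  = ᶜ of {A, B, C, D}
  — 14 sets.
Iteration 4. New:
  {C, E}  = {C} ∪ {E}
  {A, B, D}  = {A, B} ∪ {D}
  — 16 sets.
Iteration 5: closed — nothing new.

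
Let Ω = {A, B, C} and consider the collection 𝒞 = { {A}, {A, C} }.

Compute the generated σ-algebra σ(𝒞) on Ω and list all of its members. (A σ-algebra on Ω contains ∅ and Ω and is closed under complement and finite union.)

σ(𝒞) = { ∅, {A}, {B}, {C}, {A, B}, {A, C}, {B, C}, Ω }

Check:
Take S₀ = 𝒞 ∪ {∅, Ω} = { ∅, {A}, {A, C}, Ω }.
Round 1: 2 new —
  {B}  = {A, C}ᶜ
  {B, C}  = {A}ᶜ
  (now 6)
Round 2 (1 new):
  {A, B}  = {B} ∪ {A}
  (now 7)
Round 3 (1 new):
  {C}  = {A, B}ᶜ
  (now 8)
Round 4: stable.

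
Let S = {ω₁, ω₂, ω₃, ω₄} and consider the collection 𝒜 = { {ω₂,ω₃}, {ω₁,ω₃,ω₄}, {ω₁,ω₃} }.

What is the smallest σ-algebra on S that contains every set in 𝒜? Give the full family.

|σ(𝒜)| = 16.  σ(𝒜) = { ∅, {ω₁}, {ω₂}, {ω₃}, {ω₄}, {ω₁,ω₂}, {ω₁,ω₃}, {ω₁,ω₄}, {ω₂,ω₃}, {ω₂,ω₄}, {ω₃,ω₄}, {ω₁,ω₂,ω₃}, {ω₁,ω₂,ω₄}, {ω₁,ω₃,ω₄}, {ω₂,ω₃,ω₄}, S }

Working:
Initial family (5 sets): { ∅, {ω₁,ω₃}, {ω₂,ω₃}, {ω₁,ω₃,ω₄}, S }.
Pass 1: +4 →
  {ω₂}  = {ω₁,ω₃,ω₄}ᶜ
  {ω₁,ω₄}  = {ω₂,ω₃}ᶜ
  {ω₂,ω₄}  = {ω₁,ω₃}ᶜ
  {ω₁,ω₂,ω₃}  = {ω₂,ω₃} ∪ {ω₁,ω₃}
  |family| = 9
Pass 2 (3 new):
  {ω₄}  = {ω₁,ω₂,ω₃}ᶜ
  {ω₁,ω₂,ω₄}  = {ω₂} ∪ {ω₁,ω₄}
  {ω₂,ω₃,ω₄}  = {ω₂,ω₃} ∪ {ω₂,ω₄}
  |family| = 12
Pass 3 adds 2:
  {ω₁}  = {ω₂,ω₃,ω₄}ᶜ
  {ω₃}  = {ω₁,ω₂,ω₄}ᶜ
  |family| = 14
Pass 4 adds 2:
  {ω₁,ω₂}  = {ω₂} ∪ {ω₁}
  {ω₃,ω₄}  = {ω₃} ∪ {ω₄}
  |family| = 16
Pass 5 adds nothing — fixpoint reached.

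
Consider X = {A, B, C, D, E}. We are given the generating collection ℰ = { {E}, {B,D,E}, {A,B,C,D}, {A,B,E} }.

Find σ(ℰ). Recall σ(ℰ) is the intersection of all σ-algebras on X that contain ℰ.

σ(ℰ) (32 sets): { {}, {A}, {B}, {C}, {D}, {E}, {A,B}, {A,C}, {A,D}, {A,E}, {B,C}, {B,D}, {B,E}, {C,D}, {C,E}, {D,E}, {A,B,C}, {A,B,D}, {A,B,E}, {A,C,D}, {A,C,E}, {A,D,E}, {B,C,D}, {B,C,E}, {B,D,E}, {C,D,E}, {A,B,C,D}, {A,B,C,E}, {A,B,D,E}, {A,C,D,E}, {B,C,D,E}, X }

Derivation:
Take S₀ = ℰ ∪ {∅, X} = { {}, {E}, {A,B,E}, {B,D,E}, {A,B,C,D}, X }.
Pass 1: 3 new —
  {A,C}  = {B,D,E}ᶜ
  {C,D}  = {A,B,E}ᶜ
  {A,B,D,E}  = {A,B,E} ∪ {B,D,E}
  (now 9)
Pass 2: +6 →
  {C}  = {A,B,D,E}ᶜ
  {A,C,D}  = {C,D} ∪ {A,C}
  {A,C,E}  = {E} ∪ {A,C}
  {C,D,E}  = {C,D} ∪ {E}
  {A,B,C,E}  = {A,B,E} ∪ {A,C}
  {B,C,D,E}  = {C,D} ∪ {B,D,E}
  (now 15)
Pass 3: +7 →
  {A}  = {B,C,D,E}ᶜ
  {D}  = {A,B,C,E}ᶜ
  {A,B}  = {C,D,E}ᶜ
  {B,D}  = {A,C,E}ᶜ
  {B,E}  = {A,C,D}ᶜ
  {C,E}  = {C} ∪ {E}
  {A,C,D,E}  = {C,D,E} ∪ {A,C,D}
  (now 22)
Pass 4: 8 new —
  {B}  = {A,C,D,E}ᶜ
  {A,D}  = {D} ∪ {A}
  {A,E}  = {E} ∪ {A}
  {D,E}  = {E} ∪ {D}
  {A,B,C}  = {A,C} ∪ {A,B}
  {A,B,D}  = {C,E}ᶜ
  {B,C,D}  = {C,D} ∪ {B,D}
  {B,C,E}  = {B,E} ∪ {C,E}
  (now 30)
Pass 5. New:
  {B,C}  = {B} ∪ {C}
  {A,D,E}  = {E} ∪ {A,D}
  (now 32)
Pass 6 adds nothing — fixpoint reached.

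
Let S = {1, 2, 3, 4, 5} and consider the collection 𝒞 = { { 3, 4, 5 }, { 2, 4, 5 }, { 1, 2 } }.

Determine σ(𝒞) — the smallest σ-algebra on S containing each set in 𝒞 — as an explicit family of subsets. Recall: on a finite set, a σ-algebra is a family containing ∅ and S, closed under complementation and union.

Begin from { {}, { 1, 2 }, { 2, 4, 5 }, { 3, 4, 5 }, S } (that is, 𝒞 plus ∅ and S).
Iteration 1 (3 new):
  { 1, 3 }  = S∖{ 2, 4, 5 }
  { 1, 2, 4, 5 }  = { 1, 2 } ∪ { 2, 4, 5 }
  { 2, 3, 4, 5 }  = { 3, 4, 5 } ∪ { 2, 4, 5 }
  (now 8)
Iteration 2: +4 →
  { 1 }  = S∖{ 2, 3, 4, 5 }
  { 3 }  = S∖{ 1, 2, 4, 5 }
  { 1, 2, 3 }  = { 1, 2 } ∪ { 1, 3 }
  { 1, 3, 4, 5 }  = { 3, 4, 5 } ∪ { 1, 3 }
  (now 12)
Iteration 3: 2 new —
  { 2 }  = S∖{ 1, 3, 4, 5 }
  { 4, 5 }  = S∖{ 1, 2, 3 }
  (now 14)
Iteration 4 adds 2:
  { 2, 3 }  = { 3 } ∪ { 2 }
  { 1, 4, 5 }  = { 4, 5 } ∪ { 1 }
  (now 16)
Iteration 5: stable.

σ(𝒞) = { {}, { 1 }, { 2 }, { 3 }, { 1, 2 }, { 1, 3 }, { 2, 3 }, { 4, 5 }, { 1, 2, 3 }, { 1, 4, 5 }, { 2, 4, 5 }, { 3, 4, 5 }, { 1, 2, 4, 5 }, { 1, 3, 4, 5 }, { 2, 3, 4, 5 }, S }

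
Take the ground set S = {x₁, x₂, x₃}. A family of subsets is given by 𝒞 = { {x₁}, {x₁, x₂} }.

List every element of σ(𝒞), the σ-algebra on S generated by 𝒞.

Answer: σ(𝒞) = { {}, {x₁}, {x₂}, {x₃}, {x₁, x₂}, {x₁, x₃}, {x₂, x₃}, S }

Trace:
Begin from { {}, {x₁}, {x₁, x₂}, S } (that is, 𝒞 plus ∅ and S).
Round 1. New:
  {x₃}  = complement {x₁, x₂}
  {x₂, x₃}  = complement {x₁}
  (now 6)
Round 2: +1 →
  {x₁, x₃}  = {x₃} ∪ {x₁}
  (now 7)
Round 3. New:
  {x₂}  = complement {x₁, x₃}
  (now 8)
Round 4: already closed under ᶜ and ∪.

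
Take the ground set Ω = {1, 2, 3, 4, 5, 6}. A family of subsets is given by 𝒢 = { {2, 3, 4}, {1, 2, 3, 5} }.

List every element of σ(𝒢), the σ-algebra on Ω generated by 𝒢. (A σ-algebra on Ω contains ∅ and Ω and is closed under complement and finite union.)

Start: 𝒢 ∪ {∅, Ω} = { ∅, {2, 3, 4}, {1, 2, 3, 5}, Ω }.
Step 1: +3 →
  {4, 6}  = ᶜ of {1, 2, 3, 5}
  {1, 5, 6}  = ᶜ of {2, 3, 4}
  {1, 2, 3, 4, 5}  = {1, 2, 3, 5} ∪ {2, 3, 4}
Step 2: +4 →
  {6}  = ᶜ of {1, 2, 3, 4, 5}
  {1, 4, 5, 6}  = {1, 5, 6} ∪ {4, 6}
  {2, 3, 4, 6}  = {2, 3, 4} ∪ {4, 6}
  {1, 2, 3, 5, 6}  = {1, 5, 6} ∪ {1, 2, 3, 5}
Step 3 adds 3:
  {4}  = ᶜ of {1, 2, 3, 5, 6}
  {1, 5}  = ᶜ of {2, 3, 4, 6}
  {2, 3}  = ᶜ of {1, 4, 5, 6}
Step 4 (2 new):
  {1, 4, 5}  = {1, 5} ∪ {4}
  {2, 3, 6}  = {2, 3} ∪ {6}
Step 5 adds nothing — fixpoint reached.

Hence σ(𝒢) has 16 members: { ∅, {4}, {6}, {1, 5}, {2, 3}, {4, 6}, {1, 4, 5}, {1, 5, 6}, {2, 3, 4}, {2, 3, 6}, {1, 2, 3, 5}, {1, 4, 5, 6}, {2, 3, 4, 6}, {1, 2, 3, 4, 5}, {1, 2, 3, 5, 6}, Ω }.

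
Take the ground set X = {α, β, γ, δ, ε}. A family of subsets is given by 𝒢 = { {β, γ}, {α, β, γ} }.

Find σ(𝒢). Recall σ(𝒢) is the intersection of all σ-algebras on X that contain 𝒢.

Seed the family with 𝒢 together with ∅ and X: { ∅, {β, γ}, {α, β, γ}, X }.
Step 1 (2 new):
  {δ, ε}  = {α, β, γ}ᶜ
  {α, δ, ε}  = {β, γ}ᶜ
  — 6 sets.
Step 2: +1 →
  {β, γ, δ, ε}  = {δ, ε} ∪ {β, γ}
  — 7 sets.
Step 3 (1 new):
  {α}  = {β, γ, δ, ε}ᶜ
  — 8 sets.
Step 4: no new sets; the family is a σ-algebra.

Therefore σ(𝒢) = { ∅, {α}, {β, γ}, {δ, ε}, {α, β, γ}, {α, δ, ε}, {β, γ, δ, ε}, X } (|σ(𝒢)| = 8).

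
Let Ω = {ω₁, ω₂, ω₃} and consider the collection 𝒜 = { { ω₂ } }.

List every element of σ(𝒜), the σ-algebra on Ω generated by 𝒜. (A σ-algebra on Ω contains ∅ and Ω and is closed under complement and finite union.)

Seed the family with 𝒜 together with ∅ and Ω: { {  }, { ω₂ }, Ω }.
Iteration 1. New:
  { ω₁, ω₃ }  = Ω∖{ ω₂ }
Iteration 2 adds nothing — fixpoint reached.

σ(𝒜) = { {  }, { ω₂ }, { ω₁, ω₃ }, Ω }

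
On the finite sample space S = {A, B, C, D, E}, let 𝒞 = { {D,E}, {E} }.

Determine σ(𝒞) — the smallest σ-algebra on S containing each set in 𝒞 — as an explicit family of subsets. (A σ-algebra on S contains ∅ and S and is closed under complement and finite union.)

Take S₀ = 𝒞 ∪ {∅, S} = { ∅, {E}, {D,E}, S }.
Iteration 1 (2 new):
  {A,B,C}  = S∖{D,E}
  {A,B,C,D}  = S∖{E}
  |family| = 6
Iteration 2: +1 →
  {A,B,C,E}  = {A,B,C} ∪ {E}
  |family| = 7
Iteration 3: +1 →
  {D}  = S∖{A,B,C,E}
  |family| = 8
Iteration 4: closed — nothing new.

|σ(𝒞)| = 8.  σ(𝒞) = { ∅, {D}, {E}, {D,E}, {A,B,C}, {A,B,C,D}, {A,B,C,E}, S }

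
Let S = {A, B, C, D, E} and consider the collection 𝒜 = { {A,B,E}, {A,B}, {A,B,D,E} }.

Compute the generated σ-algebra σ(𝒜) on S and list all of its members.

Begin from { {}, {A,B}, {A,B,E}, {A,B,D,E}, S } (that is, 𝒜 plus ∅ and S).
Step 1: 3 new —
  {C}  = complement {A,B,D,E}
  {C,D}  = complement {A,B,E}
  {C,D,E}  = complement {A,B}
Step 2 adds 3:
  {A,B,C}  = {C} ∪ {A,B}
  {A,B,C,D}  = {C,D} ∪ {A,B}
  {A,B,C,E}  = {C} ∪ {A,B,E}
Step 3: +3 →
  {D}  = complement {A,B,C,E}
  {E}  = complement {A,B,C,D}
  {D,E}  = complement {A,B,C}
Step 4 (2 new):
  {C,E}  = {C} ∪ {E}
  {A,B,D}  = {A,B} ∪ {D}
Step 5: no new sets; the family is a σ-algebra.

σ(𝒜) = { {}, {C}, {D}, {E}, {A,B}, {C,D}, {C,E}, {D,E}, {A,B,C}, {A,B,D}, {A,B,E}, {C,D,E}, {A,B,C,D}, {A,B,C,E}, {A,B,D,E}, S }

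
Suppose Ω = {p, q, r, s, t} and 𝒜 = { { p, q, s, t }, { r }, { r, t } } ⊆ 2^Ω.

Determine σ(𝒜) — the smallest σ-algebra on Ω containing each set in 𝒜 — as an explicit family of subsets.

Start: 𝒜 ∪ {∅, Ω} = { {}, { r }, { r, t }, { p, q, s, t }, Ω }.
Step 1: 1 new —
  { p, q, s }  = { r, t }ᶜ
  |family| = 6
Step 2: 1 new —
  { p, q, r, s }  = { r } ∪ { p, q, s }
  |family| = 7
Step 3: +1 →
  { t }  = { p, q, r, s }ᶜ
  |family| = 8
Step 4: stable.

σ(𝒜) = { {}, { r }, { t }, { r, t }, { p, q, s }, { p, q, r, s }, { p, q, s, t }, Ω }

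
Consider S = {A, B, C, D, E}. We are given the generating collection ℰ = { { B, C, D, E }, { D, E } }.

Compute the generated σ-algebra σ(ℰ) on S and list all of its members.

Initial family (4 sets): { ∅, { D, E }, { B, C, D, E }, S }.
Round 1 (2 new):
  { A }  = ᶜ of { B, C, D, E }
  { A, B, C }  = ᶜ of { D, E }
Round 2 adds 1:
  { A, D, E }  = { D, E } ∪ { A }
Round 3: +1 →
  { B, C }  = ᶜ of { A, D, E }
Round 4: stable.

Therefore σ(ℰ) = { ∅, { A }, { B, C }, { D, E }, { A, B, C }, { A, D, E }, { B, C, D, E }, S } (|σ(ℰ)| = 8).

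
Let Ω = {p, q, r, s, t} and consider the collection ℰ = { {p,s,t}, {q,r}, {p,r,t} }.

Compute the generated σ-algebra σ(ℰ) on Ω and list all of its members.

|σ(ℰ)| = 16.  σ(ℰ) = { {}, {q}, {r}, {s}, {p,t}, {q,r}, {q,s}, {r,s}, {p,q,t}, {p,r,t}, {p,s,t}, {q,r,s}, {p,q,r,t}, {p,q,s,t}, {p,r,s,t}, Ω }

Working:
Begin from { {}, {q,r}, {p,r,t}, {p,s,t}, Ω } (that is, ℰ plus ∅ and Ω).
Iteration 1 (3 new):
  {q,s}  = ᶜ of {p,r,t}
  {p,q,r,t}  = {q,r} ∪ {p,r,t}
  {p,r,s,t}  = {p,s,t} ∪ {p,r,t}
  — 8 sets.
Iteration 2 adds 4:
  {q}  = ᶜ of {p,r,s,t}
  {s}  = ᶜ of {p,q,r,t}
  {q,r,s}  = {q,r} ∪ {q,s}
  {p,q,s,t}  = {p,s,t} ∪ {q,s}
  — 12 sets.
Iteration 3: 2 new —
  {r}  = ᶜ of {p,q,s,t}
  {p,t}  = ᶜ of {q,r,s}
  — 14 sets.
Iteration 4. New:
  {r,s}  = {r} ∪ {s}
  {p,q,t}  = {p,t} ∪ {q}
  — 16 sets.
Iteration 5 adds nothing — fixpoint reached.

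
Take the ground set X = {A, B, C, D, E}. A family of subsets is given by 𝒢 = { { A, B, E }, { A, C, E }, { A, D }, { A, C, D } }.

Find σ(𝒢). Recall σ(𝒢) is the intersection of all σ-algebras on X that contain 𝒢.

σ(𝒢) = { {  }, { A }, { B }, { C }, { D }, { E }, { A, B }, { A, C }, { A, D }, { A, E }, { B, C }, { B, D }, { B, E }, { C, D }, { C, E }, { D, E }, { A, B, C }, { A, B, D }, { A, B, E }, { A, C, D }, { A, C, E }, { A, D, E }, { B, C, D }, { B, C, E }, { B, D, E }, { C, D, E }, { A, B, C, D }, { A, B, C, E }, { A, B, D, E }, { A, C, D, E }, { B, C, D, E }, X }

Working:
Seed the family with 𝒢 together with ∅ and X: { {  }, { A, D }, { A, B, E }, { A, C, D }, { A, C, E }, X }.
Iteration 1 (7 new):
  { B, D }  = ᶜ of { A, C, E }
  { B, E }  = ᶜ of { A, C, D }
  { C, D }  = ᶜ of { A, B, E }
  { B, C, E }  = ᶜ of { A, D }
  { A, B, C, E }  = { A, B, E } ∪ { A, C, E }
  { A, B, D, E }  = { A, B, E } ∪ { A, D }
  { A, C, D, E }  = { A, C, D } ∪ { A, C, E }
Iteration 2: 8 new —
  { B }  = ᶜ of { A, C, D, E }
  { C }  = ᶜ of { A, B, D, E }
  { D }  = ᶜ of { A, B, C, E }
  { A, B, D }  = { A, D } ∪ { B, D }
  { B, C, D }  = { C, D } ∪ { B, D }
  { B, D, E }  = { B, E } ∪ { B, D }
  { A, B, C, D }  = { A, C, D } ∪ { B, D }
  { B, C, D, E }  = { B, E } ∪ { C, D }
Iteration 3 adds 6:
  { A }  = ᶜ of { B, C, D, E }
  { E }  = ᶜ of { A, B, C, D }
  { A, C }  = ᶜ of { B, D, E }
  { A, E }  = ᶜ of { B, C, D }
  { B, C }  = { B } ∪ { C }
  { C, E }  = ᶜ of { A, B, D }
Iteration 4. New:
  { A, B }  = { B } ∪ { A }
  { D, E }  = { E } ∪ { D }
  { A, B, C }  = { B } ∪ { A, C }
  { A, D, E }  = ᶜ of { B, C }
  { C, D, E }  = { C, D } ∪ { E }
After Iteration 5 the family is unchanged; done.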